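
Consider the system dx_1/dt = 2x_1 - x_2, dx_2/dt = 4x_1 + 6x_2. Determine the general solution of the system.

x_1(t) = -c_1e^(4t) - c_2te^(4t) + 2c_2e^(4t), x_2(t) = 2c_1e^(4t) + 2c_2te^(4t) - 3c_2e^(4t)

Coefficient matrix A = [[2, -1], [4, 6]].
Characteristic polynomial det(A - λI) = λ^2 - 8λ + 16 = 0.
Single eigenvalue λ = 4 with algebraic multiplicity 2.
Eigenvector v = (-1,2); generalized eigenvector w with (A-λI)w=v is (2,-3).
General solution: e^(4t)[c_1·v + c_2·(t·v + w)].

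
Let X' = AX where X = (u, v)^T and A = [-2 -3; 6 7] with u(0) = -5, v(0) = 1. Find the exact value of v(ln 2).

-110

A = [[-2,-3],[6,7]]; eigenvalues λ = 1, 4.
Eigenvectors: (-1,1) for λ=1, (-1,2) for λ=4.
From the initial condition, c_1 = 9, c_2 = -4.
v(ln 2) = (9)(2^1)(1) + (-4)(2^4)(2) = -110.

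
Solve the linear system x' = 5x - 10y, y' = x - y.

x(t) = -c_1e^(2t)sin(t) + 3c_1e^(2t)cos(t) + 3c_2e^(2t)sin(t) + c_2e^(2t)cos(t), y(t) = c_1e^(2t)cos(t) + c_2e^(2t)sin(t)

Coefficient matrix A = [[5, -10], [1, -1]].
Characteristic polynomial det(A - λI) = λ^2 - 4λ + 5 = 0.
Eigenvalues λ = 2 ± i (complex conjugate pair).
For λ=2+i: an eigenvector is (3,1) - i(-1,0) = (3 + i, 1).
A real fundamental pair from Re and Im of e^((2+i)t)v: X_1 = e^(2t)(cos(t)·(3,1) + sin(t)·(-1,0)), X_2 = e^(2t)(sin(t)·(3,1) - cos(t)·(-1,0)).
General solution: c_1X_1 + c_2X_2.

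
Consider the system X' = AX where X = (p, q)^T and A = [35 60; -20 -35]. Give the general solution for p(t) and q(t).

p(t) = -2K_1e^(5t) + 3K_2e^(-5t), q(t) = K_1e^(5t) - 2K_2e^(-5t)

Coefficient matrix A = [[35, 60], [-20, -35]].
Characteristic polynomial det(A - λI) = λ^2 - 25 = 0.
Eigenvalues λ = 5, -5.
For λ=5: (A-λI) row 1 is [30, 60], so an eigenvector is (-2, 1).
For λ=-5: (A-λI) row 1 is [40, 60], so an eigenvector is (3, -2).
General solution: K_1e^(5t)(-2,1) + K_2e^(-5t)(3,-2).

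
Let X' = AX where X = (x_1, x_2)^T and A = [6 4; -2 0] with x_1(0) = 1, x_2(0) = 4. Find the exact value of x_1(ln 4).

A = [[6,4],[-2,0]]; eigenvalues λ = 2, 4.
Eigenvectors: (1,-1) for λ=2, (2,-1) for λ=4.
From the initial condition, c_1 = -9, c_2 = 5.
x_1(ln 4) = (-9)(4^2)(1) + (5)(4^4)(2) = 2416.

2416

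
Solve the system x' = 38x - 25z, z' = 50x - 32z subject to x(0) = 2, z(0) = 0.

Coefficient matrix A = [[38, -25], [50, -32]].
Characteristic polynomial det(A - λI) = λ^2 - 6λ + 34 = 0.
Eigenvalues λ = 3 ± 5i (complex conjugate pair).
For λ=3+5i: an eigenvector is (-2,-3) - i(1,1) = (-2 - i, -3 - i).
A real fundamental pair from Re and Im of e^((3+5i)t)v: X_1 = e^(3t)(cos(5t)·(-2,-3) + sin(5t)·(1,1)), X_2 = e^(3t)(sin(5t)·(-2,-3) - cos(5t)·(1,1)).
General solution: c_1X_1 + c_2X_2.
Applying x(0)=2, z(0)=0 gives c_1=2, c_2=-6.

x(t) = 14e^(3t)sin(5t) + 2e^(3t)cos(5t), z(t) = 20e^(3t)sin(5t)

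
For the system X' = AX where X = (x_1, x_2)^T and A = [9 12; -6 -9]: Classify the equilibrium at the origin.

A = [[9,12],[-6,-9]]; det(A-λI) = λ^2 - 9.
λ = 3, -3: opposite signs.

saddle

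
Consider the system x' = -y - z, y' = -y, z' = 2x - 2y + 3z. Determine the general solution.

Coefficient matrix A = [[0, -1, -1], [0, -1, 0], [2, -2, 3]].
det(A - λI) = 0 gives eigenvalues λ = 2, 1, -1.
For λ=2: eigenvector (-1,0,2).
For λ=1: eigenvector (-1,0,1).
For λ=-1: eigenvector (1,1,0).
General solution: c_1e^(2t)(-1,0,2) + c_2e^(t)(-1,0,1) + c_3e^(-t)(1,1,0).

x(t) = -c_1e^(2t) - c_2e^(t) + c_3e^(-t), y(t) = c_3e^(-t), z(t) = 2c_1e^(2t) + c_2e^(t)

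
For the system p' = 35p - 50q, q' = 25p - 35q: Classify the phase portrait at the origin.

center

A = [[35,-50],[25,-35]]; det(A-λI) = λ^2 + 25.
λ = 0 ± 5i: zero real part.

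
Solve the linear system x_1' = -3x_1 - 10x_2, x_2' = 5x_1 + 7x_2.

Coefficient matrix A = [[-3, -10], [5, 7]].
Characteristic polynomial det(A - λI) = λ^2 - 4λ + 29 = 0.
Eigenvalues λ = 2 ± 5i (complex conjugate pair).
For λ=2+5i: an eigenvector is (1,0) - i(-1,1) = (1 + i, 0 - i).
A real fundamental pair from Re and Im of e^((2+5i)t)v: X_1 = e^(2t)(cos(5t)·(1,0) + sin(5t)·(-1,1)), X_2 = e^(2t)(sin(5t)·(1,0) - cos(5t)·(-1,1)).
General solution: C_1X_1 + C_2X_2.

x_1(t) = -C_1e^(2t)sin(5t) + C_1e^(2t)cos(5t) + C_2e^(2t)sin(5t) + C_2e^(2t)cos(5t), x_2(t) = C_1e^(2t)sin(5t) - C_2e^(2t)cos(5t)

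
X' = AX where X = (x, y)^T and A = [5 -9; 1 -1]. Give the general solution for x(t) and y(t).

Coefficient matrix A = [[5, -9], [1, -1]].
Characteristic polynomial det(A - λI) = λ^2 - 4λ + 4 = 0.
Single eigenvalue λ = 2 with algebraic multiplicity 2.
Eigenvector v = (-3,-1); generalized eigenvector w with (A-λI)w=v is (2,1).
General solution: e^(2t)[K_1·v + K_2·(t·v + w)].

x(t) = -3K_1e^(2t) - 3K_2te^(2t) + 2K_2e^(2t), y(t) = -K_1e^(2t) - K_2te^(2t) + K_2e^(2t)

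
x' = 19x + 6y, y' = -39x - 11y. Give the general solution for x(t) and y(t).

Coefficient matrix A = [[19, 6], [-39, -11]].
Characteristic polynomial det(A - λI) = λ^2 - 8λ + 25 = 0.
Eigenvalues λ = 4 ± 3i (complex conjugate pair).
For λ=4+3i: an eigenvector is (-1,2) - i(-1,3) = (-1 + i, 2 - 3i).
A real fundamental pair from Re and Im of e^((4+3i)t)v: X_1 = e^(4t)(cos(3t)·(-1,2) + sin(3t)·(-1,3)), X_2 = e^(4t)(sin(3t)·(-1,2) - cos(3t)·(-1,3)).
General solution: C_1X_1 + C_2X_2.

x(t) = -C_1e^(4t)sin(3t) - C_1e^(4t)cos(3t) - C_2e^(4t)sin(3t) + C_2e^(4t)cos(3t), y(t) = 3C_1e^(4t)sin(3t) + 2C_1e^(4t)cos(3t) + 2C_2e^(4t)sin(3t) - 3C_2e^(4t)cos(3t)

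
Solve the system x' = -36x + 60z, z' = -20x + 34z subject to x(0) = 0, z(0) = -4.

Coefficient matrix A = [[-36, 60], [-20, 34]].
Characteristic polynomial det(A - λI) = λ^2 + 2λ - 24 = 0.
Eigenvalues λ = -6, 4.
For λ=-6: (A-λI) row 1 is [-30, 60], so an eigenvector is (-2, -1).
For λ=4: (A-λI) row 1 is [-40, 60], so an eigenvector is (3, 2).
General solution: K_1e^(-6t)(-2,-1) + K_2e^(4t)(3,2).
Applying x(0)=0, z(0)=-4 gives K_1=-12, K_2=-8.

x(t) = -24e^(4t) + 24e^(-6t), z(t) = -16e^(4t) + 12e^(-6t)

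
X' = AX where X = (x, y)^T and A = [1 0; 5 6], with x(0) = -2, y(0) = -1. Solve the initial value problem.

x(t) = -2e^(t), y(t) = -3e^(6t) + 2e^(t)

Coefficient matrix A = [[1, 0], [5, 6]].
Characteristic polynomial det(A - λI) = λ^2 - 7λ + 6 = 0.
Eigenvalues λ = 6, 1.
For λ=6: (A-λI) row 1 is [-5, 0], so an eigenvector is (0, 1).
For λ=1: (A-λI) row 2 is [5, 5], so an eigenvector is (-1, 1).
General solution: c_1e^(6t)(0,1) + c_2e^(t)(-1,1).
Applying x(0)=-2, y(0)=-1 gives c_1=-3, c_2=2.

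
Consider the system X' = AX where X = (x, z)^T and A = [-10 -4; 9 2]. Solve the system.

Coefficient matrix A = [[-10, -4], [9, 2]].
Characteristic polynomial det(A - λI) = λ^2 + 8λ + 16 = 0.
Single eigenvalue λ = -4 with algebraic multiplicity 2.
Eigenvector v = (-2,3); generalized eigenvector w with (A-λI)w=v is (-1,2).
General solution: e^(-4t)[c_1·v + c_2·(t·v + w)].

x(t) = -2c_1e^(-4t) - 2c_2te^(-4t) - c_2e^(-4t), z(t) = 3c_1e^(-4t) + 3c_2te^(-4t) + 2c_2e^(-4t)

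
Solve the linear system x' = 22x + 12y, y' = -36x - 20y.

x(t) = -C_1e^(-2t) - 2C_2e^(4t), y(t) = 2C_1e^(-2t) + 3C_2e^(4t)

Coefficient matrix A = [[22, 12], [-36, -20]].
Characteristic polynomial det(A - λI) = λ^2 - 2λ - 8 = 0.
Eigenvalues λ = -2, 4.
For λ=-2: (A-λI) row 1 is [24, 12], so an eigenvector is (-1, 2).
For λ=4: (A-λI) row 1 is [18, 12], so an eigenvector is (-2, 3).
General solution: C_1e^(-2t)(-1,2) + C_2e^(4t)(-2,3).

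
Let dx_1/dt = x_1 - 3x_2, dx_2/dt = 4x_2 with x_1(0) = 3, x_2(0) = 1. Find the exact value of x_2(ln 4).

A = [[1,-3],[0,4]]; eigenvalues λ = 4, 1.
Eigenvectors: (-1,1) for λ=4, (1,0) for λ=1.
From the initial condition, c_1 = 1, c_2 = 4.
x_2(ln 4) = (1)(4^4)(1) + (4)(4^1)(0) = 256.

256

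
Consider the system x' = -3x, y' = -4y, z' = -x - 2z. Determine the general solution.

Coefficient matrix A = [[-3, 0, 0], [0, -4, 0], [-1, 0, -2]].
det(A - λI) = 0 gives eigenvalues λ = -3, -4, -2.
For λ=-3: eigenvector (1,0,1).
For λ=-4: eigenvector (0,1,0).
For λ=-2: eigenvector (0,0,1).
General solution: C_1e^(-3t)(1,0,1) + C_2e^(-4t)(0,1,0) + C_3e^(-2t)(0,0,1).

x(t) = C_1e^(-3t), y(t) = C_2e^(-4t), z(t) = C_1e^(-3t) + C_3e^(-2t)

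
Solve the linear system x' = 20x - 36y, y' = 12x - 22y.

Coefficient matrix A = [[20, -36], [12, -22]].
Characteristic polynomial det(A - λI) = λ^2 + 2λ - 8 = 0.
Eigenvalues λ = 2, -4.
For λ=2: (A-λI) row 1 is [18, -36], so an eigenvector is (2, 1).
For λ=-4: (A-λI) row 1 is [24, -36], so an eigenvector is (3, 2).
General solution: C_1e^(2t)(2,1) + C_2e^(-4t)(3,2).

x(t) = 2C_1e^(2t) + 3C_2e^(-4t), y(t) = C_1e^(2t) + 2C_2e^(-4t)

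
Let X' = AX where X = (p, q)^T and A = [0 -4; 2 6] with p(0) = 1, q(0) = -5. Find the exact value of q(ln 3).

A = [[0,-4],[2,6]]; eigenvalues λ = 2, 4.
Eigenvectors: (-2,1) for λ=2, (1,-1) for λ=4.
From the initial condition, c_1 = 4, c_2 = 9.
q(ln 3) = (4)(3^2)(1) + (9)(3^4)(-1) = -693.

-693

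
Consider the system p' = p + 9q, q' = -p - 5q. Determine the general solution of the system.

Coefficient matrix A = [[1, 9], [-1, -5]].
Characteristic polynomial det(A - λI) = λ^2 + 4λ + 4 = 0.
Single eigenvalue λ = -2 with algebraic multiplicity 2.
Eigenvector v = (-3,1); generalized eigenvector w with (A-λI)w=v is (2,-1).
General solution: e^(-2t)[c_1·v + c_2·(t·v + w)].

p(t) = -3c_1e^(-2t) - 3c_2te^(-2t) + 2c_2e^(-2t), q(t) = c_1e^(-2t) + c_2te^(-2t) - c_2e^(-2t)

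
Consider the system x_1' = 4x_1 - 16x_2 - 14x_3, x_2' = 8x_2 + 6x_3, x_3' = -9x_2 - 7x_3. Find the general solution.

x_1(t) = 2c_1e^(-t) + c_2e^(2t) + c_3e^(4t), x_2(t) = -2c_1e^(-t) + c_2e^(2t), x_3(t) = 3c_1e^(-t) - c_2e^(2t)

Coefficient matrix A = [[4, -16, -14], [0, 8, 6], [0, -9, -7]].
det(A - λI) = 0 gives eigenvalues λ = -1, 2, 4.
For λ=-1: eigenvector (2,-2,3).
For λ=2: eigenvector (1,1,-1).
For λ=4: eigenvector (1,0,0).
General solution: c_1e^(-t)(2,-2,3) + c_2e^(2t)(1,1,-1) + c_3e^(4t)(1,0,0).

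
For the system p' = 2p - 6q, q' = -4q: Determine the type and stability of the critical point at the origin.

saddle

A = [[2,-6],[0,-4]]; det(A-λI) = λ^2 + 2λ - 8.
λ = 2, -4: opposite signs.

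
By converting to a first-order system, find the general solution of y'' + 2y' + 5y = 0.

y(t) = C_1e^(-t)cos(2t) + C_2e^(-t)sin(2t)

Let x_1 = y, x_2 = y'. Then x_1' = x_2 and x_2' = -5x_1 - 2x_2.
A = [[0,1],[-5,-2]]; det(A-λI) = λ^2 + 2λ + 5.
Eigenvalues λ = -1 ± 2i.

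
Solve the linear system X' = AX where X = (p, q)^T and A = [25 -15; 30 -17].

p(t) = K_1e^(4t)sin(3t) - 2K_1e^(4t)cos(3t) - 2K_2e^(4t)sin(3t) - K_2e^(4t)cos(3t), q(t) = K_1e^(4t)sin(3t) - 3K_1e^(4t)cos(3t) - 3K_2e^(4t)sin(3t) - K_2e^(4t)cos(3t)

Coefficient matrix A = [[25, -15], [30, -17]].
Characteristic polynomial det(A - λI) = λ^2 - 8λ + 25 = 0.
Eigenvalues λ = 4 ± 3i (complex conjugate pair).
For λ=4+3i: an eigenvector is (-2,-3) - i(1,1) = (-2 - i, -3 - i).
A real fundamental pair from Re and Im of e^((4+3i)t)v: X_1 = e^(4t)(cos(3t)·(-2,-3) + sin(3t)·(1,1)), X_2 = e^(4t)(sin(3t)·(-2,-3) - cos(3t)·(1,1)).
General solution: K_1X_1 + K_2X_2.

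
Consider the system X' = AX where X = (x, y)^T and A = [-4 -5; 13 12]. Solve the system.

x(t) = c_1e^(4t)sin(t) - 2c_1e^(4t)cos(t) - 2c_2e^(4t)sin(t) - c_2e^(4t)cos(t), y(t) = -2c_1e^(4t)sin(t) + 3c_1e^(4t)cos(t) + 3c_2e^(4t)sin(t) + 2c_2e^(4t)cos(t)

Coefficient matrix A = [[-4, -5], [13, 12]].
Characteristic polynomial det(A - λI) = λ^2 - 8λ + 17 = 0.
Eigenvalues λ = 4 ± i (complex conjugate pair).
For λ=4+i: an eigenvector is (-2,3) - i(1,-2) = (-2 - i, 3 + 2i).
A real fundamental pair from Re and Im of e^((4+i)t)v: X_1 = e^(4t)(cos(t)·(-2,3) + sin(t)·(1,-2)), X_2 = e^(4t)(sin(t)·(-2,3) - cos(t)·(1,-2)).
General solution: c_1X_1 + c_2X_2.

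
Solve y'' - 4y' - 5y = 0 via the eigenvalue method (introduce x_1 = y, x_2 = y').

Let x_1 = y, x_2 = y'. Then x_1' = x_2 and x_2' = 5x_1 + 4x_2.
A = [[0,1],[5,4]]; det(A-λI) = λ^2 - 4λ - 5.
Eigenvalues λ = 5, -1 with eigenvectors (1,5), (1,-1).

y(t) = C_1e^(5t) + C_2e^(-t)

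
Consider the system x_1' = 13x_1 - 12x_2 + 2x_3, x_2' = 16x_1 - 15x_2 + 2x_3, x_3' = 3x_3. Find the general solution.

Coefficient matrix A = [[13, -12, 2], [16, -15, 2], [0, 0, 3]].
det(A - λI) = 0 gives eigenvalues λ = 1, 3, -3.
For λ=1: eigenvector (-1,-1,0).
For λ=3: eigenvector (1,1,1).
For λ=-3: eigenvector (-3,-4,0).
General solution: K_1e^(t)(-1,-1,0) + K_2e^(3t)(1,1,1) + K_3e^(-3t)(-3,-4,0).

x_1(t) = -K_1e^(t) + K_2e^(3t) - 3K_3e^(-3t), x_2(t) = -K_1e^(t) + K_2e^(3t) - 4K_3e^(-3t), x_3(t) = K_2e^(3t)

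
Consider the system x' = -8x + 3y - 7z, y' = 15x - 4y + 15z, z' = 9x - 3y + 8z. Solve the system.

x(t) = C_1e^(t) - C_2e^(-4t) - C_3e^(-t), y(t) = 3C_1e^(t) + C_2e^(-4t), z(t) = C_2e^(-4t) + C_3e^(-t)

Coefficient matrix A = [[-8, 3, -7], [15, -4, 15], [9, -3, 8]].
det(A - λI) = 0 gives eigenvalues λ = 1, -4, -1.
For λ=1: eigenvector (1,3,0).
For λ=-4: eigenvector (-1,1,1).
For λ=-1: eigenvector (-1,0,1).
General solution: C_1e^(t)(1,3,0) + C_2e^(-4t)(-1,1,1) + C_3e^(-t)(-1,0,1).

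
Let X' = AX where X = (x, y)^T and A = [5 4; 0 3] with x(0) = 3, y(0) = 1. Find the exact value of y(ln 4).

64

A = [[5,4],[0,3]]; eigenvalues λ = 3, 5.
Eigenvectors: (-2,1) for λ=3, (1,0) for λ=5.
From the initial condition, c_1 = 1, c_2 = 5.
y(ln 4) = (1)(4^3)(1) + (5)(4^5)(0) = 64.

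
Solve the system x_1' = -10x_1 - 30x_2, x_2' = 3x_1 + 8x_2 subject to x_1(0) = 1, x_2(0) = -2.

Coefficient matrix A = [[-10, -30], [3, 8]].
Characteristic polynomial det(A - λI) = λ^2 + 2λ + 10 = 0.
Eigenvalues λ = -1 ± 3i (complex conjugate pair).
For λ=-1+3i: an eigenvector is (-1,0) - i(3,-1) = (-1 - 3i, 0 + i).
A real fundamental pair from Re and Im of e^((-1+3i)t)v: X_1 = e^(-t)(cos(3t)·(-1,0) + sin(3t)·(3,-1)), X_2 = e^(-t)(sin(3t)·(-1,0) - cos(3t)·(3,-1)).
General solution: K_1X_1 + K_2X_2.
Applying x_1(0)=1, x_2(0)=-2 gives K_1=5, K_2=-2.

x_1(t) = 17e^(-t)sin(3t) + e^(-t)cos(3t), x_2(t) = -5e^(-t)sin(3t) - 2e^(-t)cos(3t)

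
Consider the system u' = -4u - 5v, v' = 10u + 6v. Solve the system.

Coefficient matrix A = [[-4, -5], [10, 6]].
Characteristic polynomial det(A - λI) = λ^2 - 2λ + 26 = 0.
Eigenvalues λ = 1 ± 5i (complex conjugate pair).
For λ=1+5i: an eigenvector is (0,1) - i(-1,1) = (0 + i, 1 - i).
A real fundamental pair from Re and Im of e^((1+5i)t)v: X_1 = e^(t)(cos(5t)·(0,1) + sin(5t)·(-1,1)), X_2 = e^(t)(sin(5t)·(0,1) - cos(5t)·(-1,1)).
General solution: K_1X_1 + K_2X_2.

u(t) = -K_1e^(t)sin(5t) + K_2e^(t)cos(5t), v(t) = K_1e^(t)sin(5t) + K_1e^(t)cos(5t) + K_2e^(t)sin(5t) - K_2e^(t)cos(5t)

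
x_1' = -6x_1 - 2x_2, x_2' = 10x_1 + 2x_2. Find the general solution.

x_1(t) = C_1e^(-2t)sin(2t) - C_2e^(-2t)cos(2t), x_2(t) = -2C_1e^(-2t)sin(2t) - C_1e^(-2t)cos(2t) - C_2e^(-2t)sin(2t) + 2C_2e^(-2t)cos(2t)

Coefficient matrix A = [[-6, -2], [10, 2]].
Characteristic polynomial det(A - λI) = λ^2 + 4λ + 8 = 0.
Eigenvalues λ = -2 ± 2i (complex conjugate pair).
For λ=-2+2i: an eigenvector is (0,-1) - i(1,-2) = (0 - i, -1 + 2i).
A real fundamental pair from Re and Im of e^((-2+2i)t)v: X_1 = e^(-2t)(cos(2t)·(0,-1) + sin(2t)·(1,-2)), X_2 = e^(-2t)(sin(2t)·(0,-1) - cos(2t)·(1,-2)).
General solution: C_1X_1 + C_2X_2.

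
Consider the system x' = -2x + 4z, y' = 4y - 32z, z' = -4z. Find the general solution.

Coefficient matrix A = [[-2, 0, 4], [0, 4, -32], [0, 0, -4]].
det(A - λI) = 0 gives eigenvalues λ = -2, 4, -4.
For λ=-2: eigenvector (1,0,0).
For λ=4: eigenvector (0,1,0).
For λ=-4: eigenvector (-2,4,1).
General solution: C_1e^(-2t)(1,0,0) + C_2e^(4t)(0,1,0) + C_3e^(-4t)(-2,4,1).

x(t) = C_1e^(-2t) - 2C_3e^(-4t), y(t) = C_2e^(4t) + 4C_3e^(-4t), z(t) = C_3e^(-4t)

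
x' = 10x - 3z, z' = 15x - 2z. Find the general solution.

x(t) = -K_1e^(4t)sin(3t) + K_2e^(4t)cos(3t), z(t) = -2K_1e^(4t)sin(3t) + K_1e^(4t)cos(3t) + K_2e^(4t)sin(3t) + 2K_2e^(4t)cos(3t)

Coefficient matrix A = [[10, -3], [15, -2]].
Characteristic polynomial det(A - λI) = λ^2 - 8λ + 25 = 0.
Eigenvalues λ = 4 ± 3i (complex conjugate pair).
For λ=4+3i: an eigenvector is (0,1) - i(-1,-2) = (0 + i, 1 + 2i).
A real fundamental pair from Re and Im of e^((4+3i)t)v: X_1 = e^(4t)(cos(3t)·(0,1) + sin(3t)·(-1,-2)), X_2 = e^(4t)(sin(3t)·(0,1) - cos(3t)·(-1,-2)).
General solution: K_1X_1 + K_2X_2.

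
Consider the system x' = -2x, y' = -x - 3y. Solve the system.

x(t) = K_2e^(-2t), y(t) = -K_1e^(-3t) - K_2e^(-2t)

Coefficient matrix A = [[-2, 0], [-1, -3]].
Characteristic polynomial det(A - λI) = λ^2 + 5λ + 6 = 0.
Eigenvalues λ = -3, -2.
For λ=-3: (A-λI) row 1 is [1, 0], so an eigenvector is (0, -1).
For λ=-2: (A-λI) row 2 is [-1, -1], so an eigenvector is (1, -1).
General solution: K_1e^(-3t)(0,-1) + K_2e^(-2t)(1,-1).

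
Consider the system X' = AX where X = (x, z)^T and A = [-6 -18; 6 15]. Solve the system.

x(t) = -3c_1e^(6t) - 2c_2e^(3t), z(t) = 2c_1e^(6t) + c_2e^(3t)

Coefficient matrix A = [[-6, -18], [6, 15]].
Characteristic polynomial det(A - λI) = λ^2 - 9λ + 18 = 0.
Eigenvalues λ = 6, 3.
For λ=6: (A-λI) row 1 is [-12, -18], so an eigenvector is (-3, 2).
For λ=3: (A-λI) row 1 is [-9, -18], so an eigenvector is (-2, 1).
General solution: c_1e^(6t)(-3,2) + c_2e^(3t)(-2,1).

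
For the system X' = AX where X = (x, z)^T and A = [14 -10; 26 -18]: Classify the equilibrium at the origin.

stable spiral

A = [[14,-10],[26,-18]]; det(A-λI) = λ^2 + 4λ + 8.
λ = -2 ± 2i: negative real part.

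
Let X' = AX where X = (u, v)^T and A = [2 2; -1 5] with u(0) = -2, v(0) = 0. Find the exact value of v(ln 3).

108

A = [[2,2],[-1,5]]; eigenvalues λ = 3, 4.
Eigenvectors: (2,1) for λ=3, (-1,-1) for λ=4.
From the initial condition, c_1 = -2, c_2 = -2.
v(ln 3) = (-2)(3^3)(1) + (-2)(3^4)(-1) = 108.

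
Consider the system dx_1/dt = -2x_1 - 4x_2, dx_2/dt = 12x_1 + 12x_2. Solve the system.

Coefficient matrix A = [[-2, -4], [12, 12]].
Characteristic polynomial det(A - λI) = λ^2 - 10λ + 24 = 0.
Eigenvalues λ = 6, 4.
For λ=6: (A-λI) row 1 is [-8, -4], so an eigenvector is (1, -2).
For λ=4: (A-λI) row 1 is [-6, -4], so an eigenvector is (2, -3).
General solution: c_1e^(6t)(1,-2) + c_2e^(4t)(2,-3).

x_1(t) = c_1e^(6t) + 2c_2e^(4t), x_2(t) = -2c_1e^(6t) - 3c_2e^(4t)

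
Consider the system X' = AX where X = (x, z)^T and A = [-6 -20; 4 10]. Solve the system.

Coefficient matrix A = [[-6, -20], [4, 10]].
Characteristic polynomial det(A - λI) = λ^2 - 4λ + 20 = 0.
Eigenvalues λ = 2 ± 4i (complex conjugate pair).
For λ=2+4i: an eigenvector is (-2,1) - i(-1,0) = (-2 + i, 1).
A real fundamental pair from Re and Im of e^((2+4i)t)v: X_1 = e^(2t)(cos(4t)·(-2,1) + sin(4t)·(-1,0)), X_2 = e^(2t)(sin(4t)·(-2,1) - cos(4t)·(-1,0)).
General solution: K_1X_1 + K_2X_2.

x(t) = -K_1e^(2t)sin(4t) - 2K_1e^(2t)cos(4t) - 2K_2e^(2t)sin(4t) + K_2e^(2t)cos(4t), z(t) = K_1e^(2t)cos(4t) + K_2e^(2t)sin(4t)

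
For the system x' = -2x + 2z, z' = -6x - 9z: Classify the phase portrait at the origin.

A = [[-2,2],[-6,-9]]; det(A-λI) = λ^2 + 11λ + 30.
λ = -6, -5: both negative.

stable node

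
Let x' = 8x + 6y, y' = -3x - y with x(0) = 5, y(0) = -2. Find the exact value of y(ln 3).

A = [[8,6],[-3,-1]]; eigenvalues λ = 5, 2.
Eigenvectors: (2,-1) for λ=5, (-1,1) for λ=2.
From the initial condition, c_1 = 3, c_2 = 1.
y(ln 3) = (3)(3^5)(-1) + (1)(3^2)(1) = -720.

-720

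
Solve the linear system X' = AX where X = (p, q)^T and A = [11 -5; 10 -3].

p(t) = 2C_1e^(4t)sin(t) + C_1e^(4t)cos(t) + C_2e^(4t)sin(t) - 2C_2e^(4t)cos(t), q(t) = 3C_1e^(4t)sin(t) + C_1e^(4t)cos(t) + C_2e^(4t)sin(t) - 3C_2e^(4t)cos(t)

Coefficient matrix A = [[11, -5], [10, -3]].
Characteristic polynomial det(A - λI) = λ^2 - 8λ + 17 = 0.
Eigenvalues λ = 4 ± i (complex conjugate pair).
For λ=4+i: an eigenvector is (1,1) - i(2,3) = (1 - 2i, 1 - 3i).
A real fundamental pair from Re and Im of e^((4+i)t)v: X_1 = e^(4t)(cos(t)·(1,1) + sin(t)·(2,3)), X_2 = e^(4t)(sin(t)·(1,1) - cos(t)·(2,3)).
General solution: C_1X_1 + C_2X_2.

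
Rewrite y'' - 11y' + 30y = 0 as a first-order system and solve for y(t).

y(t) = C_1e^(5t) + C_2e^(6t)

Let x_1 = y, x_2 = y'. Then x_1' = x_2 and x_2' = -30x_1 + 11x_2.
A = [[0,1],[-30,11]]; det(A-λI) = λ^2 - 11λ + 30.
Eigenvalues λ = 5, 6 with eigenvectors (1,5), (1,6).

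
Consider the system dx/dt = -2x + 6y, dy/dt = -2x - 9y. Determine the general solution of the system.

x(t) = -3C_1e^(-6t) + 2C_2e^(-5t), y(t) = 2C_1e^(-6t) - C_2e^(-5t)

Coefficient matrix A = [[-2, 6], [-2, -9]].
Characteristic polynomial det(A - λI) = λ^2 + 11λ + 30 = 0.
Eigenvalues λ = -6, -5.
For λ=-6: (A-λI) row 1 is [4, 6], so an eigenvector is (-3, 2).
For λ=-5: (A-λI) row 1 is [3, 6], so an eigenvector is (2, -1).
General solution: C_1e^(-6t)(-3,2) + C_2e^(-5t)(2,-1).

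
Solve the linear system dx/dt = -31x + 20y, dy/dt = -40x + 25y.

Coefficient matrix A = [[-31, 20], [-40, 25]].
Characteristic polynomial det(A - λI) = λ^2 + 6λ + 25 = 0.
Eigenvalues λ = -3 ± 4i (complex conjugate pair).
For λ=-3+4i: an eigenvector is (-1,-1) - i(2,3) = (-1 - 2i, -1 - 3i).
A real fundamental pair from Re and Im of e^((-3+4i)t)v: X_1 = e^(-3t)(cos(4t)·(-1,-1) + sin(4t)·(2,3)), X_2 = e^(-3t)(sin(4t)·(-1,-1) - cos(4t)·(2,3)).
General solution: C_1X_1 + C_2X_2.

x(t) = 2C_1e^(-3t)sin(4t) - C_1e^(-3t)cos(4t) - C_2e^(-3t)sin(4t) - 2C_2e^(-3t)cos(4t), y(t) = 3C_1e^(-3t)sin(4t) - C_1e^(-3t)cos(4t) - C_2e^(-3t)sin(4t) - 3C_2e^(-3t)cos(4t)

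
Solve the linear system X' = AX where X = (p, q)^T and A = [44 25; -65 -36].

Coefficient matrix A = [[44, 25], [-65, -36]].
Characteristic polynomial det(A - λI) = λ^2 - 8λ + 41 = 0.
Eigenvalues λ = 4 ± 5i (complex conjugate pair).
For λ=4+5i: an eigenvector is (1,-2) - i(-2,3) = (1 + 2i, -2 - 3i).
A real fundamental pair from Re and Im of e^((4+5i)t)v: X_1 = e^(4t)(cos(5t)·(1,-2) + sin(5t)·(-2,3)), X_2 = e^(4t)(sin(5t)·(1,-2) - cos(5t)·(-2,3)).
General solution: C_1X_1 + C_2X_2.

p(t) = -2C_1e^(4t)sin(5t) + C_1e^(4t)cos(5t) + C_2e^(4t)sin(5t) + 2C_2e^(4t)cos(5t), q(t) = 3C_1e^(4t)sin(5t) - 2C_1e^(4t)cos(5t) - 2C_2e^(4t)sin(5t) - 3C_2e^(4t)cos(5t)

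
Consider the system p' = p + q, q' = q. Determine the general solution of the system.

p(t) = -c_1e^(t) - c_2te^(t) + c_2e^(t), q(t) = -c_2e^(t)

Coefficient matrix A = [[1, 1], [0, 1]].
Characteristic polynomial det(A - λI) = λ^2 - 2λ + 1 = 0.
Single eigenvalue λ = 1 with algebraic multiplicity 2.
Eigenvector v = (-1,0); generalized eigenvector w with (A-λI)w=v is (1,-1).
General solution: e^(t)[c_1·v + c_2·(t·v + w)].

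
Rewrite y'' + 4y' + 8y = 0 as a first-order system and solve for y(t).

Let x_1 = y, x_2 = y'. Then x_1' = x_2 and x_2' = -8x_1 - 4x_2.
A = [[0,1],[-8,-4]]; det(A-λI) = λ^2 + 4λ + 8.
Eigenvalues λ = -2 ± 2i.

y(t) = C_1e^(-2t)cos(2t) + C_2e^(-2t)sin(2t)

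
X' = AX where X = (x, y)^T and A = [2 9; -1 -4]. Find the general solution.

x(t) = 3C_1e^(-t) + 3C_2te^(-t) - 2C_2e^(-t), y(t) = -C_1e^(-t) - C_2te^(-t) + C_2e^(-t)

Coefficient matrix A = [[2, 9], [-1, -4]].
Characteristic polynomial det(A - λI) = λ^2 + 2λ + 1 = 0.
Single eigenvalue λ = -1 with algebraic multiplicity 2.
Eigenvector v = (3,-1); generalized eigenvector w with (A-λI)w=v is (-2,1).
General solution: e^(-t)[C_1·v + C_2·(t·v + w)].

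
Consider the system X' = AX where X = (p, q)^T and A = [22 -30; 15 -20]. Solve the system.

p(t) = 3c_1e^(t)sin(3t) - c_1e^(t)cos(3t) - c_2e^(t)sin(3t) - 3c_2e^(t)cos(3t), q(t) = 2c_1e^(t)sin(3t) - c_1e^(t)cos(3t) - c_2e^(t)sin(3t) - 2c_2e^(t)cos(3t)

Coefficient matrix A = [[22, -30], [15, -20]].
Characteristic polynomial det(A - λI) = λ^2 - 2λ + 10 = 0.
Eigenvalues λ = 1 ± 3i (complex conjugate pair).
For λ=1+3i: an eigenvector is (-1,-1) - i(3,2) = (-1 - 3i, -1 - 2i).
A real fundamental pair from Re and Im of e^((1+3i)t)v: X_1 = e^(t)(cos(3t)·(-1,-1) + sin(3t)·(3,2)), X_2 = e^(t)(sin(3t)·(-1,-1) - cos(3t)·(3,2)).
General solution: c_1X_1 + c_2X_2.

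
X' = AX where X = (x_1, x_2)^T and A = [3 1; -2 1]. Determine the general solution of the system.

Coefficient matrix A = [[3, 1], [-2, 1]].
Characteristic polynomial det(A - λI) = λ^2 - 4λ + 5 = 0.
Eigenvalues λ = 2 ± i (complex conjugate pair).
For λ=2+i: an eigenvector is (0,1) - i(1,-1) = (0 - i, 1 + i).
A real fundamental pair from Re and Im of e^((2+i)t)v: X_1 = e^(2t)(cos(t)·(0,1) + sin(t)·(1,-1)), X_2 = e^(2t)(sin(t)·(0,1) - cos(t)·(1,-1)).
General solution: C_1X_1 + C_2X_2.

x_1(t) = C_1e^(2t)sin(t) - C_2e^(2t)cos(t), x_2(t) = -C_1e^(2t)sin(t) + C_1e^(2t)cos(t) + C_2e^(2t)sin(t) + C_2e^(2t)cos(t)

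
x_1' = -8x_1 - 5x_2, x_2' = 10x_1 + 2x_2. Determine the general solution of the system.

Coefficient matrix A = [[-8, -5], [10, 2]].
Characteristic polynomial det(A - λI) = λ^2 + 6λ + 34 = 0.
Eigenvalues λ = -3 ± 5i (complex conjugate pair).
For λ=-3+5i: an eigenvector is (0,-1) - i(1,-1) = (0 - i, -1 + i).
A real fundamental pair from Re and Im of e^((-3+5i)t)v: X_1 = e^(-3t)(cos(5t)·(0,-1) + sin(5t)·(1,-1)), X_2 = e^(-3t)(sin(5t)·(0,-1) - cos(5t)·(1,-1)).
General solution: K_1X_1 + K_2X_2.

x_1(t) = K_1e^(-3t)sin(5t) - K_2e^(-3t)cos(5t), x_2(t) = -K_1e^(-3t)sin(5t) - K_1e^(-3t)cos(5t) - K_2e^(-3t)sin(5t) + K_2e^(-3t)cos(5t)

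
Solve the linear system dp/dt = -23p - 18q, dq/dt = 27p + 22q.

p(t) = -c_1e^(-5t) + 2c_2e^(4t), q(t) = c_1e^(-5t) - 3c_2e^(4t)

Coefficient matrix A = [[-23, -18], [27, 22]].
Characteristic polynomial det(A - λI) = λ^2 + λ - 20 = 0.
Eigenvalues λ = -5, 4.
For λ=-5: (A-λI) row 1 is [-18, -18], so an eigenvector is (-1, 1).
For λ=4: (A-λI) row 1 is [-27, -18], so an eigenvector is (2, -3).
General solution: c_1e^(-5t)(-1,1) + c_2e^(4t)(2,-3).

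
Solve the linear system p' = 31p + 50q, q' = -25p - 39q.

Coefficient matrix A = [[31, 50], [-25, -39]].
Characteristic polynomial det(A - λI) = λ^2 + 8λ + 41 = 0.
Eigenvalues λ = -4 ± 5i (complex conjugate pair).
For λ=-4+5i: an eigenvector is (3,-2) - i(1,-1) = (3 - i, -2 + i).
A real fundamental pair from Re and Im of e^((-4+5i)t)v: X_1 = e^(-4t)(cos(5t)·(3,-2) + sin(5t)·(1,-1)), X_2 = e^(-4t)(sin(5t)·(3,-2) - cos(5t)·(1,-1)).
General solution: K_1X_1 + K_2X_2.

p(t) = K_1e^(-4t)sin(5t) + 3K_1e^(-4t)cos(5t) + 3K_2e^(-4t)sin(5t) - K_2e^(-4t)cos(5t), q(t) = -K_1e^(-4t)sin(5t) - 2K_1e^(-4t)cos(5t) - 2K_2e^(-4t)sin(5t) + K_2e^(-4t)cos(5t)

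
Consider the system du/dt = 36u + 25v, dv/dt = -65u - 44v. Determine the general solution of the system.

Coefficient matrix A = [[36, 25], [-65, -44]].
Characteristic polynomial det(A - λI) = λ^2 + 8λ + 41 = 0.
Eigenvalues λ = -4 ± 5i (complex conjugate pair).
For λ=-4+5i: an eigenvector is (2,-3) - i(1,-2) = (2 - i, -3 + 2i).
A real fundamental pair from Re and Im of e^((-4+5i)t)v: X_1 = e^(-4t)(cos(5t)·(2,-3) + sin(5t)·(1,-2)), X_2 = e^(-4t)(sin(5t)·(2,-3) - cos(5t)·(1,-2)).
General solution: K_1X_1 + K_2X_2.

u(t) = K_1e^(-4t)sin(5t) + 2K_1e^(-4t)cos(5t) + 2K_2e^(-4t)sin(5t) - K_2e^(-4t)cos(5t), v(t) = -2K_1e^(-4t)sin(5t) - 3K_1e^(-4t)cos(5t) - 3K_2e^(-4t)sin(5t) + 2K_2e^(-4t)cos(5t)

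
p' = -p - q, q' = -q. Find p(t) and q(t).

Coefficient matrix A = [[-1, -1], [0, -1]].
Characteristic polynomial det(A - λI) = λ^2 + 2λ + 1 = 0.
Single eigenvalue λ = -1 with algebraic multiplicity 2.
Eigenvector v = (1,0); generalized eigenvector w with (A-λI)w=v is (-1,-1).
General solution: e^(-t)[C_1·v + C_2·(t·v + w)].

p(t) = C_1e^(-t) + C_2te^(-t) - C_2e^(-t), q(t) = -C_2e^(-t)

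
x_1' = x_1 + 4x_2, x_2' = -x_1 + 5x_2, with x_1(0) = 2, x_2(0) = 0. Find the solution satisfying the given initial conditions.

Coefficient matrix A = [[1, 4], [-1, 5]].
Characteristic polynomial det(A - λI) = λ^2 - 6λ + 9 = 0.
Single eigenvalue λ = 3 with algebraic multiplicity 2.
Eigenvector v = (-2,-1); generalized eigenvector w with (A-λI)w=v is (-1,-1).
General solution: e^(3t)[K_1·v + K_2·(t·v + w)].
Applying x_1(0)=2, x_2(0)=0 gives K_1=-2, K_2=2.

x_1(t) = -4te^(3t) + 2e^(3t), x_2(t) = -2te^(3t)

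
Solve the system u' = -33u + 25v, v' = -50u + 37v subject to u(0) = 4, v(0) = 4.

Coefficient matrix A = [[-33, 25], [-50, 37]].
Characteristic polynomial det(A - λI) = λ^2 - 4λ + 29 = 0.
Eigenvalues λ = 2 ± 5i (complex conjugate pair).
For λ=2+5i: an eigenvector is (2,3) - i(1,1) = (2 - i, 3 - i).
A real fundamental pair from Re and Im of e^((2+5i)t)v: X_1 = e^(2t)(cos(5t)·(2,3) + sin(5t)·(1,1)), X_2 = e^(2t)(sin(5t)·(2,3) - cos(5t)·(1,1)).
General solution: C_1X_1 + C_2X_2.
Applying u(0)=4, v(0)=4 gives C_1=0, C_2=-4.

u(t) = -8e^(2t)sin(5t) + 4e^(2t)cos(5t), v(t) = -12e^(2t)sin(5t) + 4e^(2t)cos(5t)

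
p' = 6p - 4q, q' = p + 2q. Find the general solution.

p(t) = 2K_1e^(4t) + 2K_2te^(4t) + 3K_2e^(4t), q(t) = K_1e^(4t) + K_2te^(4t) + K_2e^(4t)

Coefficient matrix A = [[6, -4], [1, 2]].
Characteristic polynomial det(A - λI) = λ^2 - 8λ + 16 = 0.
Single eigenvalue λ = 4 with algebraic multiplicity 2.
Eigenvector v = (2,1); generalized eigenvector w with (A-λI)w=v is (3,1).
General solution: e^(4t)[K_1·v + K_2·(t·v + w)].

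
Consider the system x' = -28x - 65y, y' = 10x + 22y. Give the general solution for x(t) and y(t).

Coefficient matrix A = [[-28, -65], [10, 22]].
Characteristic polynomial det(A - λI) = λ^2 + 6λ + 34 = 0.
Eigenvalues λ = -3 ± 5i (complex conjugate pair).
For λ=-3+5i: an eigenvector is (2,-1) - i(3,-1) = (2 - 3i, -1 + i).
A real fundamental pair from Re and Im of e^((-3+5i)t)v: X_1 = e^(-3t)(cos(5t)·(2,-1) + sin(5t)·(3,-1)), X_2 = e^(-3t)(sin(5t)·(2,-1) - cos(5t)·(3,-1)).
General solution: K_1X_1 + K_2X_2.

x(t) = 3K_1e^(-3t)sin(5t) + 2K_1e^(-3t)cos(5t) + 2K_2e^(-3t)sin(5t) - 3K_2e^(-3t)cos(5t), y(t) = -K_1e^(-3t)sin(5t) - K_1e^(-3t)cos(5t) - K_2e^(-3t)sin(5t) + K_2e^(-3t)cos(5t)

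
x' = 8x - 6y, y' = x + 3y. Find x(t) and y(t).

x(t) = -3c_1e^(6t) + 2c_2e^(5t), y(t) = -c_1e^(6t) + c_2e^(5t)

Coefficient matrix A = [[8, -6], [1, 3]].
Characteristic polynomial det(A - λI) = λ^2 - 11λ + 30 = 0.
Eigenvalues λ = 6, 5.
For λ=6: (A-λI) row 1 is [2, -6], so an eigenvector is (-3, -1).
For λ=5: (A-λI) row 1 is [3, -6], so an eigenvector is (2, 1).
General solution: c_1e^(6t)(-3,-1) + c_2e^(5t)(2,1).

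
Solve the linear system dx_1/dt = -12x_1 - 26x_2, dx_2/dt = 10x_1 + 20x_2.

x_1(t) = 3c_1e^(4t)sin(2t) - 2c_1e^(4t)cos(2t) - 2c_2e^(4t)sin(2t) - 3c_2e^(4t)cos(2t), x_2(t) = -2c_1e^(4t)sin(2t) + c_1e^(4t)cos(2t) + c_2e^(4t)sin(2t) + 2c_2e^(4t)cos(2t)

Coefficient matrix A = [[-12, -26], [10, 20]].
Characteristic polynomial det(A - λI) = λ^2 - 8λ + 20 = 0.
Eigenvalues λ = 4 ± 2i (complex conjugate pair).
For λ=4+2i: an eigenvector is (-2,1) - i(3,-2) = (-2 - 3i, 1 + 2i).
A real fundamental pair from Re and Im of e^((4+2i)t)v: X_1 = e^(4t)(cos(2t)·(-2,1) + sin(2t)·(3,-2)), X_2 = e^(4t)(sin(2t)·(-2,1) - cos(2t)·(3,-2)).
General solution: c_1X_1 + c_2X_2.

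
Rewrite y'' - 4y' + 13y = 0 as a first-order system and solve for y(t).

Let x_1 = y, x_2 = y'. Then x_1' = x_2 and x_2' = -13x_1 + 4x_2.
A = [[0,1],[-13,4]]; det(A-λI) = λ^2 - 4λ + 13.
Eigenvalues λ = 2 ± 3i.

y(t) = C_1e^(2t)cos(3t) + C_2e^(2t)sin(3t)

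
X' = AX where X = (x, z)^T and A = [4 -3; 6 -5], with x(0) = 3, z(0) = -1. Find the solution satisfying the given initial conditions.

x(t) = 7e^(t) - 4e^(-2t), z(t) = 7e^(t) - 8e^(-2t)

Coefficient matrix A = [[4, -3], [6, -5]].
Characteristic polynomial det(A - λI) = λ^2 + λ - 2 = 0.
Eigenvalues λ = 1, -2.
For λ=1: (A-λI) row 1 is [3, -3], so an eigenvector is (-1, -1).
For λ=-2: (A-λI) row 1 is [6, -3], so an eigenvector is (1, 2).
General solution: c_1e^(t)(-1,-1) + c_2e^(-2t)(1,2).
Applying x(0)=3, z(0)=-1 gives c_1=-7, c_2=-4.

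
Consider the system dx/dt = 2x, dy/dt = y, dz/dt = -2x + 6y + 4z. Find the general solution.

x(t) = K_1e^(2t), y(t) = K_2e^(t), z(t) = K_1e^(2t) - 2K_2e^(t) + K_3e^(4t)

Coefficient matrix A = [[2, 0, 0], [0, 1, 0], [-2, 6, 4]].
det(A - λI) = 0 gives eigenvalues λ = 2, 1, 4.
For λ=2: eigenvector (1,0,1).
For λ=1: eigenvector (0,1,-2).
For λ=4: eigenvector (0,0,1).
General solution: K_1e^(2t)(1,0,1) + K_2e^(t)(0,1,-2) + K_3e^(4t)(0,0,1).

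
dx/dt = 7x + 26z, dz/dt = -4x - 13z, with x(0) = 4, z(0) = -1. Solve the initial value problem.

Coefficient matrix A = [[7, 26], [-4, -13]].
Characteristic polynomial det(A - λI) = λ^2 + 6λ + 13 = 0.
Eigenvalues λ = -3 ± 2i (complex conjugate pair).
For λ=-3+2i: an eigenvector is (-3,1) - i(-2,1) = (-3 + 2i, 1 - i).
A real fundamental pair from Re and Im of e^((-3+2i)t)v: X_1 = e^(-3t)(cos(2t)·(-3,1) + sin(2t)·(-2,1)), X_2 = e^(-3t)(sin(2t)·(-3,1) - cos(2t)·(-2,1)).
General solution: K_1X_1 + K_2X_2.
Applying x(0)=4, z(0)=-1 gives K_1=-2, K_2=-1.

x(t) = 7e^(-3t)sin(2t) + 4e^(-3t)cos(2t), z(t) = -3e^(-3t)sin(2t) - e^(-3t)cos(2t)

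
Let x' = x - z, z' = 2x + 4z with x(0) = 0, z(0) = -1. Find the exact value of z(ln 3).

A = [[1,-1],[2,4]]; eigenvalues λ = 2, 3.
Eigenvectors: (-1,1) for λ=2, (-1,2) for λ=3.
From the initial condition, c_1 = 1, c_2 = -1.
z(ln 3) = (1)(3^2)(1) + (-1)(3^3)(2) = -45.

-45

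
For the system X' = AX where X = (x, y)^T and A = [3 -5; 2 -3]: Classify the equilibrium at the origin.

center

A = [[3,-5],[2,-3]]; det(A-λI) = λ^2 + 1.
λ = 0 ± i: zero real part.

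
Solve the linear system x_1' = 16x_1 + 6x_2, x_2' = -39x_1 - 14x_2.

x_1(t) = -c_1e^(t)sin(3t) + c_1e^(t)cos(3t) + c_2e^(t)sin(3t) + c_2e^(t)cos(3t), x_2(t) = 2c_1e^(t)sin(3t) - 3c_1e^(t)cos(3t) - 3c_2e^(t)sin(3t) - 2c_2e^(t)cos(3t)

Coefficient matrix A = [[16, 6], [-39, -14]].
Characteristic polynomial det(A - λI) = λ^2 - 2λ + 10 = 0.
Eigenvalues λ = 1 ± 3i (complex conjugate pair).
For λ=1+3i: an eigenvector is (1,-3) - i(-1,2) = (1 + i, -3 - 2i).
A real fundamental pair from Re and Im of e^((1+3i)t)v: X_1 = e^(t)(cos(3t)·(1,-3) + sin(3t)·(-1,2)), X_2 = e^(t)(sin(3t)·(1,-3) - cos(3t)·(-1,2)).
General solution: c_1X_1 + c_2X_2.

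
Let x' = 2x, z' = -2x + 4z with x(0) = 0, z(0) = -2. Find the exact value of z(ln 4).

-512

A = [[2,0],[-2,4]]; eigenvalues λ = 4, 2.
Eigenvectors: (0,-1) for λ=4, (1,1) for λ=2.
From the initial condition, c_1 = 2, c_2 = 0.
z(ln 4) = (2)(4^4)(-1) + (0)(4^2)(1) = -512.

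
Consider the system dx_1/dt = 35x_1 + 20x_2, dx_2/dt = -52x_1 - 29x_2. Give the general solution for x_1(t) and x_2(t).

x_1(t) = 2K_1e^(3t)sin(4t) - K_1e^(3t)cos(4t) - K_2e^(3t)sin(4t) - 2K_2e^(3t)cos(4t), x_2(t) = -3K_1e^(3t)sin(4t) + 2K_1e^(3t)cos(4t) + 2K_2e^(3t)sin(4t) + 3K_2e^(3t)cos(4t)

Coefficient matrix A = [[35, 20], [-52, -29]].
Characteristic polynomial det(A - λI) = λ^2 - 6λ + 25 = 0.
Eigenvalues λ = 3 ± 4i (complex conjugate pair).
For λ=3+4i: an eigenvector is (-1,2) - i(2,-3) = (-1 - 2i, 2 + 3i).
A real fundamental pair from Re and Im of e^((3+4i)t)v: X_1 = e^(3t)(cos(4t)·(-1,2) + sin(4t)·(2,-3)), X_2 = e^(3t)(sin(4t)·(-1,2) - cos(4t)·(2,-3)).
General solution: K_1X_1 + K_2X_2.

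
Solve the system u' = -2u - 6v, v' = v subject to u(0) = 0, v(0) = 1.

Coefficient matrix A = [[-2, -6], [0, 1]].
Characteristic polynomial det(A - λI) = λ^2 + λ - 2 = 0.
Eigenvalues λ = 1, -2.
For λ=1: (A-λI) row 1 is [-3, -6], so an eigenvector is (2, -1).
For λ=-2: (A-λI) row 1 is [0, -6], so an eigenvector is (-1, 0).
General solution: K_1e^(t)(2,-1) + K_2e^(-2t)(-1,0).
Applying u(0)=0, v(0)=1 gives K_1=-1, K_2=-2.

u(t) = -2e^(t) + 2e^(-2t), v(t) = e^(t)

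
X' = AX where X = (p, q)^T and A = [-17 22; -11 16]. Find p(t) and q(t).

Coefficient matrix A = [[-17, 22], [-11, 16]].
Characteristic polynomial det(A - λI) = λ^2 + λ - 30 = 0.
Eigenvalues λ = -6, 5.
For λ=-6: (A-λI) row 1 is [-11, 22], so an eigenvector is (-2, -1).
For λ=5: (A-λI) row 1 is [-22, 22], so an eigenvector is (-1, -1).
General solution: K_1e^(-6t)(-2,-1) + K_2e^(5t)(-1,-1).

p(t) = -2K_1e^(-6t) - K_2e^(5t), q(t) = -K_1e^(-6t) - K_2e^(5t)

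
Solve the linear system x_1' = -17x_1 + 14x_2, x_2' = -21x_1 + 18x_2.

Coefficient matrix A = [[-17, 14], [-21, 18]].
Characteristic polynomial det(A - λI) = λ^2 - λ - 12 = 0.
Eigenvalues λ = -3, 4.
For λ=-3: (A-λI) row 1 is [-14, 14], so an eigenvector is (-1, -1).
For λ=4: (A-λI) row 1 is [-21, 14], so an eigenvector is (2, 3).
General solution: K_1e^(-3t)(-1,-1) + K_2e^(4t)(2,3).

x_1(t) = -K_1e^(-3t) + 2K_2e^(4t), x_2(t) = -K_1e^(-3t) + 3K_2e^(4t)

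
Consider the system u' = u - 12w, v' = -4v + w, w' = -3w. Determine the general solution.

Coefficient matrix A = [[1, 0, -12], [0, -4, 1], [0, 0, -3]].
det(A - λI) = 0 gives eigenvalues λ = 1, -4, -3.
For λ=1: eigenvector (1,0,0).
For λ=-4: eigenvector (0,1,0).
For λ=-3: eigenvector (3,1,1).
General solution: c_1e^(t)(1,0,0) + c_2e^(-4t)(0,1,0) + c_3e^(-3t)(3,1,1).

u(t) = c_1e^(t) + 3c_3e^(-3t), v(t) = c_2e^(-4t) + c_3e^(-3t), w(t) = c_3e^(-3t)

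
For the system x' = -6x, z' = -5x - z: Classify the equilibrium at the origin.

A = [[-6,0],[-5,-1]]; det(A-λI) = λ^2 + 7λ + 6.
λ = -6, -1: both negative.

stable node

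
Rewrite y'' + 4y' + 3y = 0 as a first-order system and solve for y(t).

Let x_1 = y, x_2 = y'. Then x_1' = x_2 and x_2' = -3x_1 - 4x_2.
A = [[0,1],[-3,-4]]; det(A-λI) = λ^2 + 4λ + 3.
Eigenvalues λ = -3, -1 with eigenvectors (1,-3), (1,-1).

y(t) = K_1e^(-3t) + K_2e^(-t)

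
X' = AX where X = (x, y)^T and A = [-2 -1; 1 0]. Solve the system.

x(t) = C_1e^(-t) + C_2te^(-t) + C_2e^(-t), y(t) = -C_1e^(-t) - C_2te^(-t) - 2C_2e^(-t)

Coefficient matrix A = [[-2, -1], [1, 0]].
Characteristic polynomial det(A - λI) = λ^2 + 2λ + 1 = 0.
Single eigenvalue λ = -1 with algebraic multiplicity 2.
Eigenvector v = (1,-1); generalized eigenvector w with (A-λI)w=v is (1,-2).
General solution: e^(-t)[C_1·v + C_2·(t·v + w)].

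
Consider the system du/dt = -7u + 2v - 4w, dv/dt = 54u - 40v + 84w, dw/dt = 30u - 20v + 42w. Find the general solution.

u(t) = -2K_1e^(-4t) + K_2e^(-3t), v(t) = -3K_1e^(-4t) + 6K_2e^(-3t) + 2K_3e^(2t), w(t) = 2K_2e^(-3t) + K_3e^(2t)

Coefficient matrix A = [[-7, 2, -4], [54, -40, 84], [30, -20, 42]].
det(A - λI) = 0 gives eigenvalues λ = -4, -3, 2.
For λ=-4: eigenvector (-2,-3,0).
For λ=-3: eigenvector (1,6,2).
For λ=2: eigenvector (0,2,1).
General solution: K_1e^(-4t)(-2,-3,0) + K_2e^(-3t)(1,6,2) + K_3e^(2t)(0,2,1).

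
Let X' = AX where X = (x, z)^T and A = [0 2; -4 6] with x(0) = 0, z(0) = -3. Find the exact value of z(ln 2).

A = [[0,2],[-4,6]]; eigenvalues λ = 4, 2.
Eigenvectors: (-1,-2) for λ=4, (1,1) for λ=2.
From the initial condition, c_1 = 3, c_2 = 3.
z(ln 2) = (3)(2^4)(-2) + (3)(2^2)(1) = -84.

-84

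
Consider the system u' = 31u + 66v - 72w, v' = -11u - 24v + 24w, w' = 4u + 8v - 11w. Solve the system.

Coefficient matrix A = [[31, 66, -72], [-11, -24, 24], [4, 8, -11]].
det(A - λI) = 0 gives eigenvalues λ = -3, -2, 1.
For λ=-3: eigenvector (6,-2,1).
For λ=-2: eigenvector (-2,1,0).
For λ=1: eigenvector (9,-3,1).
General solution: C_1e^(-3t)(6,-2,1) + C_2e^(-2t)(-2,1,0) + C_3e^(t)(9,-3,1).

u(t) = 6C_1e^(-3t) - 2C_2e^(-2t) + 9C_3e^(t), v(t) = -2C_1e^(-3t) + C_2e^(-2t) - 3C_3e^(t), w(t) = C_1e^(-3t) + C_3e^(t)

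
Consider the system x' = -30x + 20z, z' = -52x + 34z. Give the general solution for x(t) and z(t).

Coefficient matrix A = [[-30, 20], [-52, 34]].
Characteristic polynomial det(A - λI) = λ^2 - 4λ + 20 = 0.
Eigenvalues λ = 2 ± 4i (complex conjugate pair).
For λ=2+4i: an eigenvector is (-2,-3) - i(1,2) = (-2 - i, -3 - 2i).
A real fundamental pair from Re and Im of e^((2+4i)t)v: X_1 = e^(2t)(cos(4t)·(-2,-3) + sin(4t)·(1,2)), X_2 = e^(2t)(sin(4t)·(-2,-3) - cos(4t)·(1,2)).
General solution: c_1X_1 + c_2X_2.

x(t) = c_1e^(2t)sin(4t) - 2c_1e^(2t)cos(4t) - 2c_2e^(2t)sin(4t) - c_2e^(2t)cos(4t), z(t) = 2c_1e^(2t)sin(4t) - 3c_1e^(2t)cos(4t) - 3c_2e^(2t)sin(4t) - 2c_2e^(2t)cos(4t)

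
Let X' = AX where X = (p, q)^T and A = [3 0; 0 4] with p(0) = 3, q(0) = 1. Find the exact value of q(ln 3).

A = [[3,0],[0,4]]; eigenvalues λ = 4, 3.
Eigenvectors: (0,-1) for λ=4, (1,0) for λ=3.
From the initial condition, c_1 = -1, c_2 = 3.
q(ln 3) = (-1)(3^4)(-1) + (3)(3^3)(0) = 81.

81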